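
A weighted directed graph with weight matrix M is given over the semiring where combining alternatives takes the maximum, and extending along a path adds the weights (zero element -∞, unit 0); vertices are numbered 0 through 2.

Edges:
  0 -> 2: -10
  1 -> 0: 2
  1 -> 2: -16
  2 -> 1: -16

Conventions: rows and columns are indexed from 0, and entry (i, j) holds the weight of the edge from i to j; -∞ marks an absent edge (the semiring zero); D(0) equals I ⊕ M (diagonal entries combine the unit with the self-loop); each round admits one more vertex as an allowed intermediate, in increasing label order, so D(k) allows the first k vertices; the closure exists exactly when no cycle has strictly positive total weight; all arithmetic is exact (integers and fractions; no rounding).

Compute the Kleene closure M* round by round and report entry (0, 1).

D(0):
  [0, -∞, -10]
  [2, 0, -16]
  [-∞, -16, 0]
D(1):
  [0, -∞, -10]
  [2, 0, -8]
  [-∞, -16, 0]
D(2):
  [0, -∞, -10]
  [2, 0, -8]
  [-14, -16, 0]
D(3):
  [0, -26, -10]
  [2, 0, -8]
  [-14, -16, 0]
Answer: M*[0][1] = -26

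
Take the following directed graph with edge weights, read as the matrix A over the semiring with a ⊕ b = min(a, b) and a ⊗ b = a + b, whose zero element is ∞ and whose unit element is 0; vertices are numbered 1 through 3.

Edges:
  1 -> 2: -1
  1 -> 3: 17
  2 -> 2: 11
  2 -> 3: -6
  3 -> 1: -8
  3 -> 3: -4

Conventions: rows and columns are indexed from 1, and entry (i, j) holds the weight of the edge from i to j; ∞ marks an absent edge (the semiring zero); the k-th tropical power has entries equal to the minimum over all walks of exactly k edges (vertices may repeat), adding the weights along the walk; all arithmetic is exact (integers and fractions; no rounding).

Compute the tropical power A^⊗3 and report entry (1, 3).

A^⊗2:
  [9, 10, -7]
  [-14, 22, -10]
  [-12, -9, -8]
A^⊗3:
  [-15, 8, -11]
  [-18, -15, -14]
  [-16, -13, -15]
Key observation: the optimum is the walk 1->2->3->3, with weight (-1) + (-6) + (-4) = -11.
Optimal value attained by: walk 1->2->3->3.
Answer: (A^⊗3)[1][3] = -11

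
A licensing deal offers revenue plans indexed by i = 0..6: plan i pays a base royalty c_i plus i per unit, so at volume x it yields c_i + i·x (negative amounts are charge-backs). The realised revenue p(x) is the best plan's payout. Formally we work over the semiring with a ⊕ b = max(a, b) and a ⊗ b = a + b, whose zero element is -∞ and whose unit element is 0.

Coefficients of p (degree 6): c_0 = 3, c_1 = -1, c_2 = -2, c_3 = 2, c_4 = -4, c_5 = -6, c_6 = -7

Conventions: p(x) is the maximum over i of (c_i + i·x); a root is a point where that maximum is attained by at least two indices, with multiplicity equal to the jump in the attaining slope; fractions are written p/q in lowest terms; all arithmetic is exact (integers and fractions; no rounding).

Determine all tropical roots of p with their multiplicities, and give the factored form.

hull edge (i=0, c=3) to (i=3, c=2): slope -1/3, span 3
hull edge (i=3, c=2) to (i=6, c=-7): slope -3, span 3
Factored form: p(x) = -7 ⊗ (x ⊕ 1/3) ⊗ (x ⊕ 1/3) ⊗ (x ⊕ 1/3) ⊗ (x ⊕ 3) ⊗ (x ⊕ 3) ⊗ (x ⊕ 3)
Answer: roots = 1/3 (mult 3), 3 (mult 3)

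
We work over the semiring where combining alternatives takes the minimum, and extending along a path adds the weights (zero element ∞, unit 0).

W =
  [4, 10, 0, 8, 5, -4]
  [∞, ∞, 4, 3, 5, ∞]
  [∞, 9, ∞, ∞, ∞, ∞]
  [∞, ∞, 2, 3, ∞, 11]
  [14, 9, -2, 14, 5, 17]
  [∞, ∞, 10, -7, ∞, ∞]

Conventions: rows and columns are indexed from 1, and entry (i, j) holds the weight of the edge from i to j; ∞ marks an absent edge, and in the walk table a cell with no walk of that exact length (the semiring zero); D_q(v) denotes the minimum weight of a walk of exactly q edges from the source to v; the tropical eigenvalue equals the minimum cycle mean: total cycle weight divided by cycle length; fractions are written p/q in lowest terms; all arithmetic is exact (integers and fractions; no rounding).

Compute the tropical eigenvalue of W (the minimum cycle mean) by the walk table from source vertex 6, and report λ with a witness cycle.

q=0: [∞, ∞, ∞, ∞, ∞, 0]
q=1: [∞, ∞, 10, -7, ∞, ∞]
q=2: [∞, 19, -5, -4, ∞, 4]
q=3: [∞, 4, -2, -3, 24, 7]
q=4: [38, 7, -1, 0, 9, 8]
q=5: [23, 8, 2, 1, 12, 11]
q=6: [26, 11, 3, 4, 13, 12]
Optimal cycle mean attained by: cycle 4->6->4, total 11 + (-7), length 2.
Answer: λ = 2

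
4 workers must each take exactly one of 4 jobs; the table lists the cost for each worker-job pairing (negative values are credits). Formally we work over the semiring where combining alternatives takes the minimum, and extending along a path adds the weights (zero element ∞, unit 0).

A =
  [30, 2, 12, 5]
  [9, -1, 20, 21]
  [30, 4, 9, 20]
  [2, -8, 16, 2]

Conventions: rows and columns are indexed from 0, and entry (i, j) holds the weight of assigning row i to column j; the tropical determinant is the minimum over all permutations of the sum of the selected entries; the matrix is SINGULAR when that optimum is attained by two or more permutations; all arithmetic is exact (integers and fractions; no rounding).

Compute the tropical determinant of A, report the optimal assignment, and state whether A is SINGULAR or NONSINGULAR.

σ = (0, 1, 2, 3): 30 + (-1) + 9 + 2 = 40
σ = (0, 1, 3, 2): 30 + (-1) + 20 + 16 = 65
σ = (0, 2, 1, 3): 30 + 20 + 4 + 2 = 56
σ = (0, 2, 3, 1): 30 + 20 + 20 + (-8) = 62
σ = (0, 3, 1, 2): 30 + 21 + 4 + 16 = 71
σ = (0, 3, 2, 1): 30 + 21 + 9 + (-8) = 52
σ = (1, 0, 2, 3): 2 + 9 + 9 + 2 = 22
σ = (1, 0, 3, 2): 2 + 9 + 20 + 16 = 47
σ = (1, 2, 0, 3): 2 + 20 + 30 + 2 = 54
σ = (1, 2, 3, 0): 2 + 20 + 20 + 2 = 44
σ = (1, 3, 0, 2): 2 + 21 + 30 + 16 = 69
σ = (1, 3, 2, 0): 2 + 21 + 9 + 2 = 34
σ = (2, 0, 1, 3): 12 + 9 + 4 + 2 = 27
σ = (2, 0, 3, 1): 12 + 9 + 20 + (-8) = 33
σ = (2, 1, 0, 3): 12 + (-1) + 30 + 2 = 43
σ = (2, 1, 3, 0): 12 + (-1) + 20 + 2 = 33
σ = (2, 3, 0, 1): 12 + 21 + 30 + (-8) = 55
σ = (2, 3, 1, 0): 12 + 21 + 4 + 2 = 39
σ = (3, 0, 1, 2): 5 + 9 + 4 + 16 = 34
σ = (3, 0, 2, 1): 5 + 9 + 9 + (-8) = 15
σ = (3, 1, 0, 2): 5 + (-1) + 30 + 16 = 50
σ = (3, 1, 2, 0): 5 + (-1) + 9 + 2 = 15
σ = (3, 2, 0, 1): 5 + 20 + 30 + (-8) = 47
σ = (3, 2, 1, 0): 5 + 20 + 4 + 2 = 31
Optimal value attained by: σ = (3, 0, 2, 1).
Answer: det⊕(A) = 15; verdict: SINGULAR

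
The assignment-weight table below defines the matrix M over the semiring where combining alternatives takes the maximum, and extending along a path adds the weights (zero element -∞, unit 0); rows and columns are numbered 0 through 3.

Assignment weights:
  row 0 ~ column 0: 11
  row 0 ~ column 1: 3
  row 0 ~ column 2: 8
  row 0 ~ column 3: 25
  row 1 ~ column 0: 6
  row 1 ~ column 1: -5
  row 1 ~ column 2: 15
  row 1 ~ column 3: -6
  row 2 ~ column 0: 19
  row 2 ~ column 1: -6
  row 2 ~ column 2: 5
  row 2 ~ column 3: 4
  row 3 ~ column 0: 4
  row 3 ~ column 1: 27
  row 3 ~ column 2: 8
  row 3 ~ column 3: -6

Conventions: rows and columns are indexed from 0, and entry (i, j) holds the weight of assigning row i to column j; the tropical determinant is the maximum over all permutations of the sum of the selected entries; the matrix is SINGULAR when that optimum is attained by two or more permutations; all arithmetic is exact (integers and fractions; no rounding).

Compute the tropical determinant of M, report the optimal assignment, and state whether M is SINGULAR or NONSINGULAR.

σ = (0, 1, 2, 3): 11 + (-5) + 5 + (-6) = 5
σ = (0, 1, 3, 2): 11 + (-5) + 4 + 8 = 18
σ = (0, 2, 1, 3): 11 + 15 + (-6) + (-6) = 14
σ = (0, 2, 3, 1): 11 + 15 + 4 + 27 = 57
σ = (0, 3, 1, 2): 11 + (-6) + (-6) + 8 = 7
σ = (0, 3, 2, 1): 11 + (-6) + 5 + 27 = 37
σ = (1, 0, 2, 3): 3 + 6 + 5 + (-6) = 8
σ = (1, 0, 3, 2): 3 + 6 + 4 + 8 = 21
σ = (1, 2, 0, 3): 3 + 15 + 19 + (-6) = 31
σ = (1, 2, 3, 0): 3 + 15 + 4 + 4 = 26
σ = (1, 3, 0, 2): 3 + (-6) + 19 + 8 = 24
σ = (1, 3, 2, 0): 3 + (-6) + 5 + 4 = 6
σ = (2, 0, 1, 3): 8 + 6 + (-6) + (-6) = 2
σ = (2, 0, 3, 1): 8 + 6 + 4 + 27 = 45
σ = (2, 1, 0, 3): 8 + (-5) + 19 + (-6) = 16
σ = (2, 1, 3, 0): 8 + (-5) + 4 + 4 = 11
σ = (2, 3, 0, 1): 8 + (-6) + 19 + 27 = 48
σ = (2, 3, 1, 0): 8 + (-6) + (-6) + 4 = 0
σ = (3, 0, 1, 2): 25 + 6 + (-6) + 8 = 33
σ = (3, 0, 2, 1): 25 + 6 + 5 + 27 = 63
σ = (3, 1, 0, 2): 25 + (-5) + 19 + 8 = 47
σ = (3, 1, 2, 0): 25 + (-5) + 5 + 4 = 29
σ = (3, 2, 0, 1): 25 + 15 + 19 + 27 = 86
σ = (3, 2, 1, 0): 25 + 15 + (-6) + 4 = 38
Optimal value attained by: σ = (3, 2, 0, 1).
Answer: det⊕(M) = 86; verdict: NONSINGULAR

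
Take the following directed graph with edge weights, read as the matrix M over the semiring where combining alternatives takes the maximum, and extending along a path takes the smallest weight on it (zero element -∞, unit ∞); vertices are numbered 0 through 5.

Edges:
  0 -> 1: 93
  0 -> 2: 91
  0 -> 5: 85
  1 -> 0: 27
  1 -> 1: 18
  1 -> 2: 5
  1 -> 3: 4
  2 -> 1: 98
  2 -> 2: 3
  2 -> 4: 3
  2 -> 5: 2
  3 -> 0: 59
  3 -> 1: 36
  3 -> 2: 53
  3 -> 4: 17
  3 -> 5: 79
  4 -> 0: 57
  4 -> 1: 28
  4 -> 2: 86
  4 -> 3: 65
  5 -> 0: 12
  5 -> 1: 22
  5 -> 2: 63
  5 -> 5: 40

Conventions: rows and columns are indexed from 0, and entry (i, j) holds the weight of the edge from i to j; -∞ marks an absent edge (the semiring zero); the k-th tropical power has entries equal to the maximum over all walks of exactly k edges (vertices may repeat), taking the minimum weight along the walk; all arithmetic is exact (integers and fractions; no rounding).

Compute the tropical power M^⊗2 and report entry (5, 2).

M^⊗2:
  [27, 91, 63, 4, 3, 40]
  [18, 27, 27, 4, 4, 27]
  [27, 18, 5, 4, 3, 2]
  [27, 59, 63, 17, 3, 59]
  [59, 86, 57, 4, 17, 65]
  [22, 63, 40, 4, 3, 40]
Key observation: the optimum is the walk 5->5->2, with weight 40 min 63 = 40.
Optimal value attained by: walk 5->5->2.
Answer: (M^⊗2)[5][2] = 40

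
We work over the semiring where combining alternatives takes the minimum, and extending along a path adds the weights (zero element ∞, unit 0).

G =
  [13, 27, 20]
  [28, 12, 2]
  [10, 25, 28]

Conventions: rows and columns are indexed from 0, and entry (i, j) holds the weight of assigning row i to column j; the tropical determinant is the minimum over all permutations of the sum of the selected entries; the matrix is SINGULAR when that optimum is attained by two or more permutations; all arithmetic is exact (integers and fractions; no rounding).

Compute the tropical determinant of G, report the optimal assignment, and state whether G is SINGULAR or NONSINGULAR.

σ = (0, 1, 2): 13 + 12 + 28 = 53
σ = (0, 2, 1): 13 + 2 + 25 = 40
σ = (1, 0, 2): 27 + 28 + 28 = 83
σ = (1, 2, 0): 27 + 2 + 10 = 39
σ = (2, 0, 1): 20 + 28 + 25 = 73
σ = (2, 1, 0): 20 + 12 + 10 = 42
Optimal value attained by: σ = (1, 2, 0).
Answer: det⊕(G) = 39; verdict: NONSINGULAR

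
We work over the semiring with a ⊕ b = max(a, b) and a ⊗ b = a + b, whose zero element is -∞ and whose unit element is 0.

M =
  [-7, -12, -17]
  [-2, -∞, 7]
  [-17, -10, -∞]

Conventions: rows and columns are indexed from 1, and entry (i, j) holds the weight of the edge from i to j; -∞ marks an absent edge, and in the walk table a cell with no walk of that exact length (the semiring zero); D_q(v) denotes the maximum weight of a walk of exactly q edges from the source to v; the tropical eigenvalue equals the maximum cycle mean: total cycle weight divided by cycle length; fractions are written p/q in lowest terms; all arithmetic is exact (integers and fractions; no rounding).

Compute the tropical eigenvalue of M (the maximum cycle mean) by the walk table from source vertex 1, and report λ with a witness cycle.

q=0: [0, -∞, -∞]
q=1: [-7, -12, -17]
q=2: [-14, -19, -5]
q=3: [-21, -15, -12]
Optimal cycle mean attained by: cycle 2->3->2, total 7 + (-10), length 2.
Answer: λ = -3/2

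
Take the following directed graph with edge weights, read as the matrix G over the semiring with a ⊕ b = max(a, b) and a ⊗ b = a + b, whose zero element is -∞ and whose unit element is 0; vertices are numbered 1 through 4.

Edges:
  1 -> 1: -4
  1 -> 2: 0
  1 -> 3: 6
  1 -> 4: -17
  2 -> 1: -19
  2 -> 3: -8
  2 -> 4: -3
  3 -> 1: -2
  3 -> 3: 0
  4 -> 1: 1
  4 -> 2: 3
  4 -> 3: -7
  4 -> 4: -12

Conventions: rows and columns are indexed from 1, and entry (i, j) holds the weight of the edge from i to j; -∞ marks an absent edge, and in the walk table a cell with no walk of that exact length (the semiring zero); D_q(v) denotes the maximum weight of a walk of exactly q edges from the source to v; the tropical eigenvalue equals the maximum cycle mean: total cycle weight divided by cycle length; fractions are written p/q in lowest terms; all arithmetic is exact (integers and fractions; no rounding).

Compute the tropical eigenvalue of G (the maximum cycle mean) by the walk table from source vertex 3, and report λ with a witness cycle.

q=0: [-∞, -∞, 0, -∞]
q=1: [-2, -∞, 0, -∞]
q=2: [-2, -2, 4, -19]
q=3: [2, -2, 4, -5]
q=4: [2, 2, 8, -5]
Optimal cycle mean attained by: cycle 1->3->1, total 6 + (-2), length 2.
Answer: λ = 2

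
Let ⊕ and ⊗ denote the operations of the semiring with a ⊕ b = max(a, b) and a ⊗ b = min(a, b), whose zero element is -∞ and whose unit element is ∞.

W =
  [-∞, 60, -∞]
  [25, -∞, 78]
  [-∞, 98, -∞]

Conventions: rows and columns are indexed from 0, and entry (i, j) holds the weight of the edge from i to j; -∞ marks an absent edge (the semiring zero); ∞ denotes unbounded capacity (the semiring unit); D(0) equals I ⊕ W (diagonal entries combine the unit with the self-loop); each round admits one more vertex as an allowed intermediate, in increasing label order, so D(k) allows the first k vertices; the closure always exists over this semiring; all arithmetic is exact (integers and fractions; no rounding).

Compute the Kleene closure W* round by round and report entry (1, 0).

D(0):
  [∞, 60, -∞]
  [25, ∞, 78]
  [-∞, 98, ∞]
D(1):
  [∞, 60, -∞]
  [25, ∞, 78]
  [-∞, 98, ∞]
D(2):
  [∞, 60, 60]
  [25, ∞, 78]
  [25, 98, ∞]
D(3):
  [∞, 60, 60]
  [25, ∞, 78]
  [25, 98, ∞]
Answer: W*[1][0] = 25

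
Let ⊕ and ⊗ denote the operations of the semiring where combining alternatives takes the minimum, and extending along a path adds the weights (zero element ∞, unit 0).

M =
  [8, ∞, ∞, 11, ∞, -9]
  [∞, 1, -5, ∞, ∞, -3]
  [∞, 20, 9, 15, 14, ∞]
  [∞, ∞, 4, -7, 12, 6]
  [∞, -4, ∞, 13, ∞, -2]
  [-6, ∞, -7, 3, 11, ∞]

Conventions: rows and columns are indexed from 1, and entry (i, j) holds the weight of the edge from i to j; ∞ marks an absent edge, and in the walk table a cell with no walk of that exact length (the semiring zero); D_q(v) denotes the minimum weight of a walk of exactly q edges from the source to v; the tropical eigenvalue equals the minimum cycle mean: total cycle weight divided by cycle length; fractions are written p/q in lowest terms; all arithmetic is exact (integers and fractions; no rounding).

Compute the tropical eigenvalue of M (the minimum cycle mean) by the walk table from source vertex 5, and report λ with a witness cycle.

q=0: [∞, ∞, ∞, ∞, 0, ∞]
q=1: [∞, -4, ∞, 13, ∞, -2]
q=2: [-8, -3, -9, 1, 9, -7]
q=3: [-13, -2, -14, -6, 4, -17]
q=4: [-23, -1, -24, -14, -6, -22]
q=5: [-28, -10, -29, -21, -11, -32]
q=6: [-38, -15, -39, -29, -21, -37]
Optimal cycle mean attained by: cycle 1->6->1, total (-9) + (-6), length 2.
Answer: λ = -15/2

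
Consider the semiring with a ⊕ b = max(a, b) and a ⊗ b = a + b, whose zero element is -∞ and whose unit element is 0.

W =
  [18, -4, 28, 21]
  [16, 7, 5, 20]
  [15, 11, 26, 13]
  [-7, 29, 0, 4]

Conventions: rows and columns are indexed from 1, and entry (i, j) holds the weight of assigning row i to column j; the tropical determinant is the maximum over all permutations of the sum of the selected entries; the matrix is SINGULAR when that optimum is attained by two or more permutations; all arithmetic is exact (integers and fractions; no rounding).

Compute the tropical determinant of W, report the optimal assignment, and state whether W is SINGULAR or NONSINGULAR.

σ = (1, 2, 3, 4): 18 + 7 + 26 + 4 = 55
σ = (1, 2, 4, 3): 18 + 7 + 13 + 0 = 38
σ = (1, 3, 2, 4): 18 + 5 + 11 + 4 = 38
σ = (1, 3, 4, 2): 18 + 5 + 13 + 29 = 65
σ = (1, 4, 2, 3): 18 + 20 + 11 + 0 = 49
σ = (1, 4, 3, 2): 18 + 20 + 26 + 29 = 93
σ = (2, 1, 3, 4): (-4) + 16 + 26 + 4 = 42
σ = (2, 1, 4, 3): (-4) + 16 + 13 + 0 = 25
σ = (2, 3, 1, 4): (-4) + 5 + 15 + 4 = 20
σ = (2, 3, 4, 1): (-4) + 5 + 13 + (-7) = 7
σ = (2, 4, 1, 3): (-4) + 20 + 15 + 0 = 31
σ = (2, 4, 3, 1): (-4) + 20 + 26 + (-7) = 35
σ = (3, 1, 2, 4): 28 + 16 + 11 + 4 = 59
σ = (3, 1, 4, 2): 28 + 16 + 13 + 29 = 86
σ = (3, 2, 1, 4): 28 + 7 + 15 + 4 = 54
σ = (3, 2, 4, 1): 28 + 7 + 13 + (-7) = 41
σ = (3, 4, 1, 2): 28 + 20 + 15 + 29 = 92
σ = (3, 4, 2, 1): 28 + 20 + 11 + (-7) = 52
σ = (4, 1, 2, 3): 21 + 16 + 11 + 0 = 48
σ = (4, 1, 3, 2): 21 + 16 + 26 + 29 = 92
σ = (4, 2, 1, 3): 21 + 7 + 15 + 0 = 43
σ = (4, 2, 3, 1): 21 + 7 + 26 + (-7) = 47
σ = (4, 3, 1, 2): 21 + 5 + 15 + 29 = 70
σ = (4, 3, 2, 1): 21 + 5 + 11 + (-7) = 30
Optimal value attained by: σ = (1, 4, 3, 2).
Answer: det⊕(W) = 93; verdict: NONSINGULAR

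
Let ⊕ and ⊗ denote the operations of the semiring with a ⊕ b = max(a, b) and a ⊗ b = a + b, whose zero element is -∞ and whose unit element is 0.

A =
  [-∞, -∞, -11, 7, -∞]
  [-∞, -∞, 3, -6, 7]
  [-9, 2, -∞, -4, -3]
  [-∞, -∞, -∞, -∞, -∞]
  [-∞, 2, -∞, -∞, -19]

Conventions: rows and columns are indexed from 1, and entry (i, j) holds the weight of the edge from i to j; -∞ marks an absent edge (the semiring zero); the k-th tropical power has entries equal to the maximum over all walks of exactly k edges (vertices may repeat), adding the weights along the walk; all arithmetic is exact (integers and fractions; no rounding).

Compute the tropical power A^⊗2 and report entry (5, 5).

A^⊗2:
  [-20, -9, -∞, -15, -14]
  [-6, 9, -∞, -1, 0]
  [-∞, -1, 5, -2, 9]
  [-∞, -∞, -∞, -∞, -∞]
  [-∞, -17, 5, -4, 9]
Key observation: the optimum is the walk 5->2->5, with weight 2 + 7 = 9.
Optimal value attained by: walk 5->2->5.
Answer: (A^⊗2)[5][5] = 9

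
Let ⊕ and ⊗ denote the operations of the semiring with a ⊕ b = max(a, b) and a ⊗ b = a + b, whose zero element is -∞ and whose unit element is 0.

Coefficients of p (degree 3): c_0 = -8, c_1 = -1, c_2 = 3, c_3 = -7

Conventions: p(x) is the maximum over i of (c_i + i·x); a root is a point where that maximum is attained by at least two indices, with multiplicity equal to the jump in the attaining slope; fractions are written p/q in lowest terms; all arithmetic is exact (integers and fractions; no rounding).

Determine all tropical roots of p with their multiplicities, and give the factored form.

hull edge (i=0, c=-8) to (i=1, c=-1): slope 7, span 1
hull edge (i=1, c=-1) to (i=2, c=3): slope 4, span 1
hull edge (i=2, c=3) to (i=3, c=-7): slope -10, span 1
Factored form: p(x) = -7 ⊗ (x ⊕ (-7)) ⊗ (x ⊕ (-4)) ⊗ (x ⊕ 10)
Answer: roots = -7 (mult 1), -4 (mult 1), 10 (mult 1)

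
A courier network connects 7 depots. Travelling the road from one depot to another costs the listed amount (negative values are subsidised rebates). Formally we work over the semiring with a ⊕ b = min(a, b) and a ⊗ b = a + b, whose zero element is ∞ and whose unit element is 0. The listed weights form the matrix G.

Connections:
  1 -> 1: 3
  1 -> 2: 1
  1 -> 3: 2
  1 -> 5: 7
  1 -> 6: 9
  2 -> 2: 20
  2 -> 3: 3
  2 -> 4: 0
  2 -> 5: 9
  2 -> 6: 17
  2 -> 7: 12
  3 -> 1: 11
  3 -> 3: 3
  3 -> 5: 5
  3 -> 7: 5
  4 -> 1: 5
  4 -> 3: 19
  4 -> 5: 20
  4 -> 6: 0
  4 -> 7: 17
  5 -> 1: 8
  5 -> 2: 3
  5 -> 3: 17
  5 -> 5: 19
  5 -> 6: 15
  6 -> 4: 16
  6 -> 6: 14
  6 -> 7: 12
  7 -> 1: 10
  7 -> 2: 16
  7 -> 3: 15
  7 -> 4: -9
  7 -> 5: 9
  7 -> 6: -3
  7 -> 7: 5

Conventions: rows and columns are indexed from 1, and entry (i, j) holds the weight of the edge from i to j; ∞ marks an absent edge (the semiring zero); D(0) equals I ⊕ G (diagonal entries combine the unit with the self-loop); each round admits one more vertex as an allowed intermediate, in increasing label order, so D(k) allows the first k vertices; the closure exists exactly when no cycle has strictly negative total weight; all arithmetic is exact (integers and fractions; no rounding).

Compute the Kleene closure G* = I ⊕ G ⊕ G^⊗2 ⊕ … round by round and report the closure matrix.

D(0):
  [0, 1, 2, ∞, 7, 9, ∞]
  [∞, 0, 3, 0, 9, 17, 12]
  [11, ∞, 0, ∞, 5, ∞, 5]
  [5, ∞, 19, 0, 20, 0, 17]
  [8, 3, 17, ∞, 0, 15, ∞]
  [∞, ∞, ∞, 16, ∞, 0, 12]
  [10, 16, 15, -9, 9, -3, 0]
D(1):
  [0, 1, 2, ∞, 7, 9, ∞]
  [∞, 0, 3, 0, 9, 17, 12]
  [11, 12, 0, ∞, 5, 20, 5]
  [5, 6, 7, 0, 12, 0, 17]
  [8, 3, 10, ∞, 0, 15, ∞]
  [∞, ∞, ∞, 16, ∞, 0, 12]
  [10, 11, 12, -9, 9, -3, 0]
D(2):
  [0, 1, 2, 1, 7, 9, 13]
  [∞, 0, 3, 0, 9, 17, 12]
  [11, 12, 0, 12, 5, 20, 5]
  [5, 6, 7, 0, 12, 0, 17]
  [8, 3, 6, 3, 0, 15, 15]
  [∞, ∞, ∞, 16, ∞, 0, 12]
  [10, 11, 12, -9, 9, -3, 0]
D(3):
  [0, 1, 2, 1, 7, 9, 7]
  [14, 0, 3, 0, 8, 17, 8]
  [11, 12, 0, 12, 5, 20, 5]
  [5, 6, 7, 0, 12, 0, 12]
  [8, 3, 6, 3, 0, 15, 11]
  [∞, ∞, ∞, 16, ∞, 0, 12]
  [10, 11, 12, -9, 9, -3, 0]
D(4):
  [0, 1, 2, 1, 7, 1, 7]
  [5, 0, 3, 0, 8, 0, 8]
  [11, 12, 0, 12, 5, 12, 5]
  [5, 6, 7, 0, 12, 0, 12]
  [8, 3, 6, 3, 0, 3, 11]
  [21, 22, 23, 16, 28, 0, 12]
  [-4, -3, -2, -9, 3, -9, 0]
D(5):
  [0, 1, 2, 1, 7, 1, 7]
  [5, 0, 3, 0, 8, 0, 8]
  [11, 8, 0, 8, 5, 8, 5]
  [5, 6, 7, 0, 12, 0, 12]
  [8, 3, 6, 3, 0, 3, 11]
  [21, 22, 23, 16, 28, 0, 12]
  [-4, -3, -2, -9, 3, -9, 0]
D(6):
  [0, 1, 2, 1, 7, 1, 7]
  [5, 0, 3, 0, 8, 0, 8]
  [11, 8, 0, 8, 5, 8, 5]
  [5, 6, 7, 0, 12, 0, 12]
  [8, 3, 6, 3, 0, 3, 11]
  [21, 22, 23, 16, 28, 0, 12]
  [-4, -3, -2, -9, 3, -9, 0]
D(7):
  [0, 1, 2, -2, 7, -2, 7]
  [4, 0, 3, -1, 8, -1, 8]
  [1, 2, 0, -4, 5, -4, 5]
  [5, 6, 7, 0, 12, 0, 12]
  [7, 3, 6, 2, 0, 2, 11]
  [8, 9, 10, 3, 15, 0, 12]
  [-4, -3, -2, -9, 3, -9, 0]
Answer: G* = [[0, 1, 2, -2, 7, -2, 7], [4, 0, 3, -1, 8, -1, 8], [1, 2, 0, -4, 5, -4, 5], [5, 6, 7, 0, 12, 0, 12], [7, 3, 6, 2, 0, 2, 11], [8, 9, 10, 3, 15, 0, 12], [-4, -3, -2, -9, 3, -9, 0]]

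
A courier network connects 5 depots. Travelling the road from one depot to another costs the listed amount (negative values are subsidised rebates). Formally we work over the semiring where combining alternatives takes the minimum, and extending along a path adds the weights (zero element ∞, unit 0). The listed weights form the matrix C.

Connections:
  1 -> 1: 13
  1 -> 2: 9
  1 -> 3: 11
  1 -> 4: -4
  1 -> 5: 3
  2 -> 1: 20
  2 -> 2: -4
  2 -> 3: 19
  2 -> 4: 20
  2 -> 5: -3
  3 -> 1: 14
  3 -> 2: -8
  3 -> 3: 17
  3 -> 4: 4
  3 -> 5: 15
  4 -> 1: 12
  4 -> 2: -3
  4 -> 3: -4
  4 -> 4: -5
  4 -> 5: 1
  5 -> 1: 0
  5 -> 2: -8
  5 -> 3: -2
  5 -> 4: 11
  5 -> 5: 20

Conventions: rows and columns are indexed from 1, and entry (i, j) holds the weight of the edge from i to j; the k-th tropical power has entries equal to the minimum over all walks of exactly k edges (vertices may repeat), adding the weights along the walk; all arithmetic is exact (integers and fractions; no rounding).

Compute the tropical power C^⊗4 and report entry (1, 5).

C^⊗2:
  [3, -7, -8, -9, -3]
  [-3, -11, -5, 8, -7]
  [12, -12, 0, -1, -11]
  [1, -12, -9, -10, -6]
  [12, -12, 7, -4, -11]
C^⊗3:
  [-3, -16, -13, -14, -10]
  [-7, -15, -9, -7, -14]
  [-11, -19, -13, -6, -15]
  [-6, -17, -14, -15, -15]
  [-11, -19, -13, -9, -15]
C^⊗4:
  [-10, -21, -18, -19, -19]
  [-14, -22, -16, -12, -18]
  [-15, -23, -17, -15, -22]
  [-15, -23, -19, -20, -20]
  [-15, -23, -17, -15, -22]
Key observation: the optimum is the walk 1->4->3->2->5, with weight (-4) + (-4) + (-8) + (-3) = -19.
Optimal value attained by: walk 1->4->3->2->5.
Answer: (C^⊗4)[1][5] = -19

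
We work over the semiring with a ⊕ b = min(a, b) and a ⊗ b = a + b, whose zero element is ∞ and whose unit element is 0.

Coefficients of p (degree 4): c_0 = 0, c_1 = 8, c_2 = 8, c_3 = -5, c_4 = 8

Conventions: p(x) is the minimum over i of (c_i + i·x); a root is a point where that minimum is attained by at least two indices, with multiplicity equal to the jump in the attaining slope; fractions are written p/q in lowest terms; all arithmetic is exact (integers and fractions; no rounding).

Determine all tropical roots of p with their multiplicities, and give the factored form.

hull edge (i=0, c=0) to (i=3, c=-5): slope -5/3, span 3
hull edge (i=3, c=-5) to (i=4, c=8): slope 13, span 1
Factored form: p(x) = 8 ⊗ (x ⊕ (-13)) ⊗ (x ⊕ 5/3) ⊗ (x ⊕ 5/3) ⊗ (x ⊕ 5/3)
Answer: roots = -13 (mult 1), 5/3 (mult 3)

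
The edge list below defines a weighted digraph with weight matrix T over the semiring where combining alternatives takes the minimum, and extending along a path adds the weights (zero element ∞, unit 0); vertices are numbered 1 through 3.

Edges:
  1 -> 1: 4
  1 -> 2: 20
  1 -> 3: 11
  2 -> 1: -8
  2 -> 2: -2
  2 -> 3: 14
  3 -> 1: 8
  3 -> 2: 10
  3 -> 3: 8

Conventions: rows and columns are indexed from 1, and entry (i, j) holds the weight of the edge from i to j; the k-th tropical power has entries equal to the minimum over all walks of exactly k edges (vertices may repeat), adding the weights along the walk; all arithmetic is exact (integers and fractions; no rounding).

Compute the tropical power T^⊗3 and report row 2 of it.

T^⊗2:
  [8, 18, 15]
  [-10, -4, 3]
  [2, 8, 16]
T^⊗3:
  [10, 16, 19]
  [-12, -6, 1]
  [0, 6, 13]
Answer: row 2 of T^⊗3 = [-12, -6, 1]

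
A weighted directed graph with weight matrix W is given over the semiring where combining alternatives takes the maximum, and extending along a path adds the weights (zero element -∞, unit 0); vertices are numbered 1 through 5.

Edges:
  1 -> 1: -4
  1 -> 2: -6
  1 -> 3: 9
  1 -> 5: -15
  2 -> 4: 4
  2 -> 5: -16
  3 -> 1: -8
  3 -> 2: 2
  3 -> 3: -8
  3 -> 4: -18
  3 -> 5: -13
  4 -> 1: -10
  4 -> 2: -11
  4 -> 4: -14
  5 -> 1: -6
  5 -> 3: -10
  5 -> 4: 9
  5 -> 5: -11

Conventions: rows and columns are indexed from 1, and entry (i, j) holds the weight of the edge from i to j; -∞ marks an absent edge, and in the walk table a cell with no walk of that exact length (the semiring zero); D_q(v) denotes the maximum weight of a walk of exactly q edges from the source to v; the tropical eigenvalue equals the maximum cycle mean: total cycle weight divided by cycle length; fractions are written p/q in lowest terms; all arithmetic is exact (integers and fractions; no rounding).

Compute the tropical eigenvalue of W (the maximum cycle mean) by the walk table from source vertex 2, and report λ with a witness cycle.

q=0: [-∞, 0, -∞, -∞, -∞]
q=1: [-∞, -∞, -∞, 4, -16]
q=2: [-6, -7, -26, -7, -27]
q=3: [-10, -12, 3, -3, -21]
q=4: [-5, 5, -1, -8, -10]
q=5: [-9, 1, 4, 9, -11]
Optimal cycle mean attained by: cycle 1->3->2->4->1, total 9 + 2 + 4 + (-10), length 4.
Answer: λ = 5/4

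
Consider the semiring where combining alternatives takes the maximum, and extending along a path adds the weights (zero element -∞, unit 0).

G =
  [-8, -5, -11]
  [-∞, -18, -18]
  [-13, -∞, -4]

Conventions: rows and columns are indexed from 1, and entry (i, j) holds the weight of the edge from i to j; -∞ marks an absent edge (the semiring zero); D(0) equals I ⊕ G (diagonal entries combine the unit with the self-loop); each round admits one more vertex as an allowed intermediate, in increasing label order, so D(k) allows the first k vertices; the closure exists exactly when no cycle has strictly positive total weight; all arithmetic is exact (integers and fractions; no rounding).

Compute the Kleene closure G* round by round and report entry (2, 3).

D(0):
  [0, -5, -11]
  [-∞, 0, -18]
  [-13, -∞, 0]
D(1):
  [0, -5, -11]
  [-∞, 0, -18]
  [-13, -18, 0]
D(2):
  [0, -5, -11]
  [-∞, 0, -18]
  [-13, -18, 0]
D(3):
  [0, -5, -11]
  [-31, 0, -18]
  [-13, -18, 0]
Answer: G*[2][3] = -18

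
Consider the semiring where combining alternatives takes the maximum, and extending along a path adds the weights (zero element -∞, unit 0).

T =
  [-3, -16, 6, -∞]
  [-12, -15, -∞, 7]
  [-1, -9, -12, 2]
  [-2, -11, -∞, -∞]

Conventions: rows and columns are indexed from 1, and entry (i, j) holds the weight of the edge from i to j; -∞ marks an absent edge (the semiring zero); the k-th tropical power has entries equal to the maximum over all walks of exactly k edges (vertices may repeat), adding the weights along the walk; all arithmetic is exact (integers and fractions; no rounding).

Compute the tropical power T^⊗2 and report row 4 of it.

T^⊗2:
  [5, -3, 3, 8]
  [5, -4, -6, -8]
  [0, -9, 5, -2]
  [-5, -18, 4, -4]
Answer: row 4 of T^⊗2 = [-5, -18, 4, -4]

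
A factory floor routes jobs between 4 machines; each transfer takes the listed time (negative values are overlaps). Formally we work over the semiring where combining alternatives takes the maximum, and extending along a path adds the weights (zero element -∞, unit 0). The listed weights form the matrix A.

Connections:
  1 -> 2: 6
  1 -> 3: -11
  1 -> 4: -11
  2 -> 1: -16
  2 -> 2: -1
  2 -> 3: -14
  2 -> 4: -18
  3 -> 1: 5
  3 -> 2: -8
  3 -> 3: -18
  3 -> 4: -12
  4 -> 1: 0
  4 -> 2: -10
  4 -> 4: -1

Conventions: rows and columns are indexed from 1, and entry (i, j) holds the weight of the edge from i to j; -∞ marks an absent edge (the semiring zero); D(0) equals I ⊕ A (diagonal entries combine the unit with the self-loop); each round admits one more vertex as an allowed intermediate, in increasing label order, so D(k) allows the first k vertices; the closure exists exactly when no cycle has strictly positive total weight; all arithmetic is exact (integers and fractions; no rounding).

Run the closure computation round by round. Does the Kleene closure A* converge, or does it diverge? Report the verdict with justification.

D(0):
  [0, 6, -11, -11]
  [-16, 0, -14, -18]
  [5, -8, 0, -12]
  [0, -10, -∞, 0]
D(1):
  [0, 6, -11, -11]
  [-16, 0, -14, -18]
  [5, 11, 0, -6]
  [0, 6, -11, 0]
D(2):
  [0, 6, -8, -11]
  [-16, 0, -14, -18]
  [5, 11, 0, -6]
  [0, 6, -8, 0]
D(3):
  [0, 6, -8, -11]
  [-9, 0, -14, -18]
  [5, 11, 0, -6]
  [0, 6, -8, 0]
D(4):
  [0, 6, -8, -11]
  [-9, 0, -14, -18]
  [5, 11, 0, -6]
  [0, 6, -8, 0]
Key observation: every diagonal entry stays at the unit through all rounds, so no improving cycle exists.
Answer: CONVERGES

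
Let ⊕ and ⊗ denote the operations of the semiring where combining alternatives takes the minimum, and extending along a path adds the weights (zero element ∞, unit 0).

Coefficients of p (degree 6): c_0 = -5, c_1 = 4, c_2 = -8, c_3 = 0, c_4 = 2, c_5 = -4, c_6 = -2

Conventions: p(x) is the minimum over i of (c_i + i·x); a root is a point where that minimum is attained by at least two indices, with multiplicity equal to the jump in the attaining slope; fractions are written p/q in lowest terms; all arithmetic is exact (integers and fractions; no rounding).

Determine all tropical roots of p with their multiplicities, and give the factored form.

hull edge (i=0, c=-5) to (i=2, c=-8): slope -3/2, span 2
hull edge (i=2, c=-8) to (i=5, c=-4): slope 4/3, span 3
hull edge (i=5, c=-4) to (i=6, c=-2): slope 2, span 1
Factored form: p(x) = -2 ⊗ (x ⊕ (-2)) ⊗ (x ⊕ (-4/3)) ⊗ (x ⊕ (-4/3)) ⊗ (x ⊕ (-4/3)) ⊗ (x ⊕ 3/2) ⊗ (x ⊕ 3/2)
Answer: roots = -2 (mult 1), -4/3 (mult 3), 3/2 (mult 2)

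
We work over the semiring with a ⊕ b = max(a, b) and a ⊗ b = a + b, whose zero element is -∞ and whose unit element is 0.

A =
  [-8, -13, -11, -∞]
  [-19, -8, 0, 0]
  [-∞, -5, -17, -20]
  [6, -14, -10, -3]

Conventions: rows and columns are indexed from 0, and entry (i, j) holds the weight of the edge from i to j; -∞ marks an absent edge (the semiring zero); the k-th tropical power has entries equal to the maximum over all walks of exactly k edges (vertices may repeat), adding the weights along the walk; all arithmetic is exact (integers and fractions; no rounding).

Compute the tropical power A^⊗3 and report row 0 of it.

A^⊗2:
  [-16, -16, -13, -13]
  [6, -5, -8, -3]
  [-14, -13, -5, -5]
  [3, -7, -5, -6]
A^⊗3:
  [-7, -18, -16, -16]
  [3, -7, -5, -5]
  [1, -10, -13, -8]
  [0, -10, -7, -7]
Answer: row 0 of A^⊗3 = [-7, -18, -16, -16]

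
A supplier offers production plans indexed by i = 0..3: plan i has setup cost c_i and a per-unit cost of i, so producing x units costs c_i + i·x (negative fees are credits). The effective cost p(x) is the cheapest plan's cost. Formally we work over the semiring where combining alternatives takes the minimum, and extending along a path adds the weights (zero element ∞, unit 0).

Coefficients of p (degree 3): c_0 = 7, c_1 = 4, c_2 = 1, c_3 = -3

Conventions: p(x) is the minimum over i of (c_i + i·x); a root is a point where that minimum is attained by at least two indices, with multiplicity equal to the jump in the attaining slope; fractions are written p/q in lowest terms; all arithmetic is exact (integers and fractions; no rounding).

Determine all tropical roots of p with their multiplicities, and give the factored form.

hull edge (i=0, c=7) to (i=3, c=-3): slope -10/3, span 3
Factored form: p(x) = -3 ⊗ (x ⊕ 10/3) ⊗ (x ⊕ 10/3) ⊗ (x ⊕ 10/3)
Answer: roots = 10/3 (mult 3)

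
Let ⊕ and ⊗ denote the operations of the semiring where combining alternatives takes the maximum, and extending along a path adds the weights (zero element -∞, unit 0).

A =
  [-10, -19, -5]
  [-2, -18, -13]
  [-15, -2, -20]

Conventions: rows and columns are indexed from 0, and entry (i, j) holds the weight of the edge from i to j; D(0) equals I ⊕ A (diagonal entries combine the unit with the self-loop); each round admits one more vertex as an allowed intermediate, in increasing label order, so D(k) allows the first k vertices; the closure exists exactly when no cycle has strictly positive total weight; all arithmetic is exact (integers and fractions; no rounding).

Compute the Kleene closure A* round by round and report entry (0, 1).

D(0):
  [0, -19, -5]
  [-2, 0, -13]
  [-15, -2, 0]
D(1):
  [0, -19, -5]
  [-2, 0, -7]
  [-15, -2, 0]
D(2):
  [0, -19, -5]
  [-2, 0, -7]
  [-4, -2, 0]
D(3):
  [0, -7, -5]
  [-2, 0, -7]
  [-4, -2, 0]
Answer: A*[0][1] = -7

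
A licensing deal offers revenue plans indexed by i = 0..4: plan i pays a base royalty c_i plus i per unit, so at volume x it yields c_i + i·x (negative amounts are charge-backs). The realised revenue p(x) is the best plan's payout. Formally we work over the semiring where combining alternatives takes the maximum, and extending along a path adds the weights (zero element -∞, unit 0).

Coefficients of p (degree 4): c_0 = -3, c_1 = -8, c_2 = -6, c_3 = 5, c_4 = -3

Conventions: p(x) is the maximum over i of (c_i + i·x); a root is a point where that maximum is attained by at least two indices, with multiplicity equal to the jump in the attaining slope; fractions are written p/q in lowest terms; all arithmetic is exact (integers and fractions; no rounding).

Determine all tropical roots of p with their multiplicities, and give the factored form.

hull edge (i=0, c=-3) to (i=3, c=5): slope 8/3, span 3
hull edge (i=3, c=5) to (i=4, c=-3): slope -8, span 1
Factored form: p(x) = -3 ⊗ (x ⊕ (-8/3)) ⊗ (x ⊕ (-8/3)) ⊗ (x ⊕ (-8/3)) ⊗ (x ⊕ 8)
Answer: roots = -8/3 (mult 3), 8 (mult 1)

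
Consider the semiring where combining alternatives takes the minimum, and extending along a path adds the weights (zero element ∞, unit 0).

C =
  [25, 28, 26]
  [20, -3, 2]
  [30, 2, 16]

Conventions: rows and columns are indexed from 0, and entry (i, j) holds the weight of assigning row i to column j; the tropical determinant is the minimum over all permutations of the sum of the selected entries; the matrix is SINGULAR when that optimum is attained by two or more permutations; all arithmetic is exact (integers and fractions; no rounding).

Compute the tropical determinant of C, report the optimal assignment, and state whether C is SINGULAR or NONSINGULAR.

σ = (0, 1, 2): 25 + (-3) + 16 = 38
σ = (0, 2, 1): 25 + 2 + 2 = 29
σ = (1, 0, 2): 28 + 20 + 16 = 64
σ = (1, 2, 0): 28 + 2 + 30 = 60
σ = (2, 0, 1): 26 + 20 + 2 = 48
σ = (2, 1, 0): 26 + (-3) + 30 = 53
Optimal value attained by: σ = (0, 2, 1).
Answer: det⊕(C) = 29; verdict: NONSINGULAR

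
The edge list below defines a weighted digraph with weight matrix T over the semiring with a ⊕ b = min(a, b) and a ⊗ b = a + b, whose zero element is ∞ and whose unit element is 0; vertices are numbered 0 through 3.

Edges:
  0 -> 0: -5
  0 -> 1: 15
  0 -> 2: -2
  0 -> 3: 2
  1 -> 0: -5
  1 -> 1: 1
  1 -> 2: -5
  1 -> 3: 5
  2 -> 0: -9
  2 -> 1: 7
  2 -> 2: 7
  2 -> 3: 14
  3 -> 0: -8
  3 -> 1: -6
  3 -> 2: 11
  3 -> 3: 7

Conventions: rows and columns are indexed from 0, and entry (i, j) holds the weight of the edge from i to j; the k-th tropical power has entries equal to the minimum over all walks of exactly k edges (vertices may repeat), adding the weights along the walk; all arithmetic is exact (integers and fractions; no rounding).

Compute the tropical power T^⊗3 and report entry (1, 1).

T^⊗2:
  [-11, -4, -7, -3]
  [-14, -1, -7, -3]
  [-14, 6, -11, -7]
  [-13, -5, -11, -6]
T^⊗3:
  [-16, -9, -13, -9]
  [-19, -9, -16, -12]
  [-20, -13, -16, -12]
  [-20, -12, -15, -11]
Key observation: the optimum is the walk 1->0->3->1, with weight (-5) + 2 + (-6) = -9.
Optimal value attained by: walk 1->0->3->1.
Answer: (T^⊗3)[1][1] = -9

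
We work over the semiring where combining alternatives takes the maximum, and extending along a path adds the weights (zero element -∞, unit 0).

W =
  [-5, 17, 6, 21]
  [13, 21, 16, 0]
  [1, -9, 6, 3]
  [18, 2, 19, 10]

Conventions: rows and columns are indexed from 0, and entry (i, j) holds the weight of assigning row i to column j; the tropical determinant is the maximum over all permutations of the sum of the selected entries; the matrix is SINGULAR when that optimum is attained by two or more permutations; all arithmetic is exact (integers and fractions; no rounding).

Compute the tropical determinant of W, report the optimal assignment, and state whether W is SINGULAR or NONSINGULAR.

σ = (0, 1, 2, 3): (-5) + 21 + 6 + 10 = 32
σ = (0, 1, 3, 2): (-5) + 21 + 3 + 19 = 38
σ = (0, 2, 1, 3): (-5) + 16 + (-9) + 10 = 12
σ = (0, 2, 3, 1): (-5) + 16 + 3 + 2 = 16
σ = (0, 3, 1, 2): (-5) + 0 + (-9) + 19 = 5
σ = (0, 3, 2, 1): (-5) + 0 + 6 + 2 = 3
σ = (1, 0, 2, 3): 17 + 13 + 6 + 10 = 46
σ = (1, 0, 3, 2): 17 + 13 + 3 + 19 = 52
σ = (1, 2, 0, 3): 17 + 16 + 1 + 10 = 44
σ = (1, 2, 3, 0): 17 + 16 + 3 + 18 = 54
σ = (1, 3, 0, 2): 17 + 0 + 1 + 19 = 37
σ = (1, 3, 2, 0): 17 + 0 + 6 + 18 = 41
σ = (2, 0, 1, 3): 6 + 13 + (-9) + 10 = 20
σ = (2, 0, 3, 1): 6 + 13 + 3 + 2 = 24
σ = (2, 1, 0, 3): 6 + 21 + 1 + 10 = 38
σ = (2, 1, 3, 0): 6 + 21 + 3 + 18 = 48
σ = (2, 3, 0, 1): 6 + 0 + 1 + 2 = 9
σ = (2, 3, 1, 0): 6 + 0 + (-9) + 18 = 15
σ = (3, 0, 1, 2): 21 + 13 + (-9) + 19 = 44
σ = (3, 0, 2, 1): 21 + 13 + 6 + 2 = 42
σ = (3, 1, 0, 2): 21 + 21 + 1 + 19 = 62
σ = (3, 1, 2, 0): 21 + 21 + 6 + 18 = 66
σ = (3, 2, 0, 1): 21 + 16 + 1 + 2 = 40
σ = (3, 2, 1, 0): 21 + 16 + (-9) + 18 = 46
Optimal value attained by: σ = (3, 1, 2, 0).
Answer: det⊕(W) = 66; verdict: NONSINGULAR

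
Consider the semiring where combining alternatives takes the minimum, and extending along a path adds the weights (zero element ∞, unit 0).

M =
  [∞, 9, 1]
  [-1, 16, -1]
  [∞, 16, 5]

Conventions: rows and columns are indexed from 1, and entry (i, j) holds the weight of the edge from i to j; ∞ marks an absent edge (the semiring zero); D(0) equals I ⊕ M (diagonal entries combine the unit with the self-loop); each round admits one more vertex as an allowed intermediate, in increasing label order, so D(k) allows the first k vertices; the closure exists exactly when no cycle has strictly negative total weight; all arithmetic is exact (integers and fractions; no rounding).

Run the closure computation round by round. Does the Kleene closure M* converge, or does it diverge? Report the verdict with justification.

D(0):
  [0, 9, 1]
  [-1, 0, -1]
  [∞, 16, 0]
D(1):
  [0, 9, 1]
  [-1, 0, -1]
  [∞, 16, 0]
D(2):
  [0, 9, 1]
  [-1, 0, -1]
  [15, 16, 0]
D(3):
  [0, 9, 1]
  [-1, 0, -1]
  [15, 16, 0]
Key observation: every diagonal entry stays at the unit through all rounds, so no improving cycle exists.
Answer: CONVERGES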